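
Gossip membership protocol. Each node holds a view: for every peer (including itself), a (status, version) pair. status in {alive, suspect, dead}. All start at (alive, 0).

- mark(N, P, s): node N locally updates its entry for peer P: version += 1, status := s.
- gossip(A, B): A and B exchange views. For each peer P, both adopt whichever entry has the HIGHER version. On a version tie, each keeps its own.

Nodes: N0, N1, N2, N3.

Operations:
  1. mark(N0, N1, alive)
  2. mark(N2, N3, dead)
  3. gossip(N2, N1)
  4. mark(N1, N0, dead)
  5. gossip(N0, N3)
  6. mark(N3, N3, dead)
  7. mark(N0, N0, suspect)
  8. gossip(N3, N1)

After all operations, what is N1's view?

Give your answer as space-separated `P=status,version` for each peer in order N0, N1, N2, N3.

Op 1: N0 marks N1=alive -> (alive,v1)
Op 2: N2 marks N3=dead -> (dead,v1)
Op 3: gossip N2<->N1 -> N2.N0=(alive,v0) N2.N1=(alive,v0) N2.N2=(alive,v0) N2.N3=(dead,v1) | N1.N0=(alive,v0) N1.N1=(alive,v0) N1.N2=(alive,v0) N1.N3=(dead,v1)
Op 4: N1 marks N0=dead -> (dead,v1)
Op 5: gossip N0<->N3 -> N0.N0=(alive,v0) N0.N1=(alive,v1) N0.N2=(alive,v0) N0.N3=(alive,v0) | N3.N0=(alive,v0) N3.N1=(alive,v1) N3.N2=(alive,v0) N3.N3=(alive,v0)
Op 6: N3 marks N3=dead -> (dead,v1)
Op 7: N0 marks N0=suspect -> (suspect,v1)
Op 8: gossip N3<->N1 -> N3.N0=(dead,v1) N3.N1=(alive,v1) N3.N2=(alive,v0) N3.N3=(dead,v1) | N1.N0=(dead,v1) N1.N1=(alive,v1) N1.N2=(alive,v0) N1.N3=(dead,v1)

Answer: N0=dead,1 N1=alive,1 N2=alive,0 N3=dead,1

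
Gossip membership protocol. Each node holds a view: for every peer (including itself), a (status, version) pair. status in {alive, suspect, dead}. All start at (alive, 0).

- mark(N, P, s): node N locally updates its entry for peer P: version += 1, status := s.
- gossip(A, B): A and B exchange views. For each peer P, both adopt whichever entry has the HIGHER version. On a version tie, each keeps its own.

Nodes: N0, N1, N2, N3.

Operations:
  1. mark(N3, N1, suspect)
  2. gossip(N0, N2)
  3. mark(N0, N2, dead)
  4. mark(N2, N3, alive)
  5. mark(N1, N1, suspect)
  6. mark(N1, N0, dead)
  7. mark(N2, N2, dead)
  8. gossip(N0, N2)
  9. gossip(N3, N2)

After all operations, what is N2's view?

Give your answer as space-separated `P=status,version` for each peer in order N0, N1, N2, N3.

Answer: N0=alive,0 N1=suspect,1 N2=dead,1 N3=alive,1

Derivation:
Op 1: N3 marks N1=suspect -> (suspect,v1)
Op 2: gossip N0<->N2 -> N0.N0=(alive,v0) N0.N1=(alive,v0) N0.N2=(alive,v0) N0.N3=(alive,v0) | N2.N0=(alive,v0) N2.N1=(alive,v0) N2.N2=(alive,v0) N2.N3=(alive,v0)
Op 3: N0 marks N2=dead -> (dead,v1)
Op 4: N2 marks N3=alive -> (alive,v1)
Op 5: N1 marks N1=suspect -> (suspect,v1)
Op 6: N1 marks N0=dead -> (dead,v1)
Op 7: N2 marks N2=dead -> (dead,v1)
Op 8: gossip N0<->N2 -> N0.N0=(alive,v0) N0.N1=(alive,v0) N0.N2=(dead,v1) N0.N3=(alive,v1) | N2.N0=(alive,v0) N2.N1=(alive,v0) N2.N2=(dead,v1) N2.N3=(alive,v1)
Op 9: gossip N3<->N2 -> N3.N0=(alive,v0) N3.N1=(suspect,v1) N3.N2=(dead,v1) N3.N3=(alive,v1) | N2.N0=(alive,v0) N2.N1=(suspect,v1) N2.N2=(dead,v1) N2.N3=(alive,v1)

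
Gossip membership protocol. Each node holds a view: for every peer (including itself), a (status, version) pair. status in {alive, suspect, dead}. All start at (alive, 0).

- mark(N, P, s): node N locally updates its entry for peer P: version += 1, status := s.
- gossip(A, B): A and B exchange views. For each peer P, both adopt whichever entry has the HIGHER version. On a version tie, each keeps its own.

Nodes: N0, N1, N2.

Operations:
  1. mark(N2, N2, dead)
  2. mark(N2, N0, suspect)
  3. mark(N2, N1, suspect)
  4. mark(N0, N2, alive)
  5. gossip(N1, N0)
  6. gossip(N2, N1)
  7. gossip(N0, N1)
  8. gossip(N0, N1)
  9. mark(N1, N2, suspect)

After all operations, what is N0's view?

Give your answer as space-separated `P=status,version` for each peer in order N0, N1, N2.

Answer: N0=suspect,1 N1=suspect,1 N2=alive,1

Derivation:
Op 1: N2 marks N2=dead -> (dead,v1)
Op 2: N2 marks N0=suspect -> (suspect,v1)
Op 3: N2 marks N1=suspect -> (suspect,v1)
Op 4: N0 marks N2=alive -> (alive,v1)
Op 5: gossip N1<->N0 -> N1.N0=(alive,v0) N1.N1=(alive,v0) N1.N2=(alive,v1) | N0.N0=(alive,v0) N0.N1=(alive,v0) N0.N2=(alive,v1)
Op 6: gossip N2<->N1 -> N2.N0=(suspect,v1) N2.N1=(suspect,v1) N2.N2=(dead,v1) | N1.N0=(suspect,v1) N1.N1=(suspect,v1) N1.N2=(alive,v1)
Op 7: gossip N0<->N1 -> N0.N0=(suspect,v1) N0.N1=(suspect,v1) N0.N2=(alive,v1) | N1.N0=(suspect,v1) N1.N1=(suspect,v1) N1.N2=(alive,v1)
Op 8: gossip N0<->N1 -> N0.N0=(suspect,v1) N0.N1=(suspect,v1) N0.N2=(alive,v1) | N1.N0=(suspect,v1) N1.N1=(suspect,v1) N1.N2=(alive,v1)
Op 9: N1 marks N2=suspect -> (suspect,v2)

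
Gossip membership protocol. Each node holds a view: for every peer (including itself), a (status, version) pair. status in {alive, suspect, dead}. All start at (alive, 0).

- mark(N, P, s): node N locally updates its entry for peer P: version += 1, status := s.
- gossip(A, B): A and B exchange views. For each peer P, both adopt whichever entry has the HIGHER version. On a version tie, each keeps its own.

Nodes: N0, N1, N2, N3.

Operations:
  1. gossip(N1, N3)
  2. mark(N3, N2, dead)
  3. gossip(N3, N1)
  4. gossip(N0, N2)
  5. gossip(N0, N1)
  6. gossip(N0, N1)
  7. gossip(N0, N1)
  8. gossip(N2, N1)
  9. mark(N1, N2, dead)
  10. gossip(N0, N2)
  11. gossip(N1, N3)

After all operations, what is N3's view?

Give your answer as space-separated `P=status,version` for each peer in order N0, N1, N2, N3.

Answer: N0=alive,0 N1=alive,0 N2=dead,2 N3=alive,0

Derivation:
Op 1: gossip N1<->N3 -> N1.N0=(alive,v0) N1.N1=(alive,v0) N1.N2=(alive,v0) N1.N3=(alive,v0) | N3.N0=(alive,v0) N3.N1=(alive,v0) N3.N2=(alive,v0) N3.N3=(alive,v0)
Op 2: N3 marks N2=dead -> (dead,v1)
Op 3: gossip N3<->N1 -> N3.N0=(alive,v0) N3.N1=(alive,v0) N3.N2=(dead,v1) N3.N3=(alive,v0) | N1.N0=(alive,v0) N1.N1=(alive,v0) N1.N2=(dead,v1) N1.N3=(alive,v0)
Op 4: gossip N0<->N2 -> N0.N0=(alive,v0) N0.N1=(alive,v0) N0.N2=(alive,v0) N0.N3=(alive,v0) | N2.N0=(alive,v0) N2.N1=(alive,v0) N2.N2=(alive,v0) N2.N3=(alive,v0)
Op 5: gossip N0<->N1 -> N0.N0=(alive,v0) N0.N1=(alive,v0) N0.N2=(dead,v1) N0.N3=(alive,v0) | N1.N0=(alive,v0) N1.N1=(alive,v0) N1.N2=(dead,v1) N1.N3=(alive,v0)
Op 6: gossip N0<->N1 -> N0.N0=(alive,v0) N0.N1=(alive,v0) N0.N2=(dead,v1) N0.N3=(alive,v0) | N1.N0=(alive,v0) N1.N1=(alive,v0) N1.N2=(dead,v1) N1.N3=(alive,v0)
Op 7: gossip N0<->N1 -> N0.N0=(alive,v0) N0.N1=(alive,v0) N0.N2=(dead,v1) N0.N3=(alive,v0) | N1.N0=(alive,v0) N1.N1=(alive,v0) N1.N2=(dead,v1) N1.N3=(alive,v0)
Op 8: gossip N2<->N1 -> N2.N0=(alive,v0) N2.N1=(alive,v0) N2.N2=(dead,v1) N2.N3=(alive,v0) | N1.N0=(alive,v0) N1.N1=(alive,v0) N1.N2=(dead,v1) N1.N3=(alive,v0)
Op 9: N1 marks N2=dead -> (dead,v2)
Op 10: gossip N0<->N2 -> N0.N0=(alive,v0) N0.N1=(alive,v0) N0.N2=(dead,v1) N0.N3=(alive,v0) | N2.N0=(alive,v0) N2.N1=(alive,v0) N2.N2=(dead,v1) N2.N3=(alive,v0)
Op 11: gossip N1<->N3 -> N1.N0=(alive,v0) N1.N1=(alive,v0) N1.N2=(dead,v2) N1.N3=(alive,v0) | N3.N0=(alive,v0) N3.N1=(alive,v0) N3.N2=(dead,v2) N3.N3=(alive,v0)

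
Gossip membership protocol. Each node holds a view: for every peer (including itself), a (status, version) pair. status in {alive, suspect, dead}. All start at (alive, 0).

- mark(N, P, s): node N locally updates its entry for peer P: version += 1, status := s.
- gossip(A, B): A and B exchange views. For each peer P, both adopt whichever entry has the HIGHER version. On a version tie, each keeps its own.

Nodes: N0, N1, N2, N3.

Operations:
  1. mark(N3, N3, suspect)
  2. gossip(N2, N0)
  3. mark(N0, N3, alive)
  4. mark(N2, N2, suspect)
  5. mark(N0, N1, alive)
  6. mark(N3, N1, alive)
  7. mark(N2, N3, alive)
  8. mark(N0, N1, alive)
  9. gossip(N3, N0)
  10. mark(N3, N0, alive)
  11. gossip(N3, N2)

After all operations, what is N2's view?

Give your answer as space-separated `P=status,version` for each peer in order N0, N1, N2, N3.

Op 1: N3 marks N3=suspect -> (suspect,v1)
Op 2: gossip N2<->N0 -> N2.N0=(alive,v0) N2.N1=(alive,v0) N2.N2=(alive,v0) N2.N3=(alive,v0) | N0.N0=(alive,v0) N0.N1=(alive,v0) N0.N2=(alive,v0) N0.N3=(alive,v0)
Op 3: N0 marks N3=alive -> (alive,v1)
Op 4: N2 marks N2=suspect -> (suspect,v1)
Op 5: N0 marks N1=alive -> (alive,v1)
Op 6: N3 marks N1=alive -> (alive,v1)
Op 7: N2 marks N3=alive -> (alive,v1)
Op 8: N0 marks N1=alive -> (alive,v2)
Op 9: gossip N3<->N0 -> N3.N0=(alive,v0) N3.N1=(alive,v2) N3.N2=(alive,v0) N3.N3=(suspect,v1) | N0.N0=(alive,v0) N0.N1=(alive,v2) N0.N2=(alive,v0) N0.N3=(alive,v1)
Op 10: N3 marks N0=alive -> (alive,v1)
Op 11: gossip N3<->N2 -> N3.N0=(alive,v1) N3.N1=(alive,v2) N3.N2=(suspect,v1) N3.N3=(suspect,v1) | N2.N0=(alive,v1) N2.N1=(alive,v2) N2.N2=(suspect,v1) N2.N3=(alive,v1)

Answer: N0=alive,1 N1=alive,2 N2=suspect,1 N3=alive,1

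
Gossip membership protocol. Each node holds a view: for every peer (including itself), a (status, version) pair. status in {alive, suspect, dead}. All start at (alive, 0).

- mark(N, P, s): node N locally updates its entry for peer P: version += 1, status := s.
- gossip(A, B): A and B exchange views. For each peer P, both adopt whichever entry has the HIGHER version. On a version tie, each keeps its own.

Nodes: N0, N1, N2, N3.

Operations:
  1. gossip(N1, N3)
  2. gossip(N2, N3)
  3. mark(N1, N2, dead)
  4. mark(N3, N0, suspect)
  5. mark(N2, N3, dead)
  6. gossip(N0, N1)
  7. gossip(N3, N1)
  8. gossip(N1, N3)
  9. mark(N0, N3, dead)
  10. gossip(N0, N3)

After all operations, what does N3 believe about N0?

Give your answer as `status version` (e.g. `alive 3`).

Op 1: gossip N1<->N3 -> N1.N0=(alive,v0) N1.N1=(alive,v0) N1.N2=(alive,v0) N1.N3=(alive,v0) | N3.N0=(alive,v0) N3.N1=(alive,v0) N3.N2=(alive,v0) N3.N3=(alive,v0)
Op 2: gossip N2<->N3 -> N2.N0=(alive,v0) N2.N1=(alive,v0) N2.N2=(alive,v0) N2.N3=(alive,v0) | N3.N0=(alive,v0) N3.N1=(alive,v0) N3.N2=(alive,v0) N3.N3=(alive,v0)
Op 3: N1 marks N2=dead -> (dead,v1)
Op 4: N3 marks N0=suspect -> (suspect,v1)
Op 5: N2 marks N3=dead -> (dead,v1)
Op 6: gossip N0<->N1 -> N0.N0=(alive,v0) N0.N1=(alive,v0) N0.N2=(dead,v1) N0.N3=(alive,v0) | N1.N0=(alive,v0) N1.N1=(alive,v0) N1.N2=(dead,v1) N1.N3=(alive,v0)
Op 7: gossip N3<->N1 -> N3.N0=(suspect,v1) N3.N1=(alive,v0) N3.N2=(dead,v1) N3.N3=(alive,v0) | N1.N0=(suspect,v1) N1.N1=(alive,v0) N1.N2=(dead,v1) N1.N3=(alive,v0)
Op 8: gossip N1<->N3 -> N1.N0=(suspect,v1) N1.N1=(alive,v0) N1.N2=(dead,v1) N1.N3=(alive,v0) | N3.N0=(suspect,v1) N3.N1=(alive,v0) N3.N2=(dead,v1) N3.N3=(alive,v0)
Op 9: N0 marks N3=dead -> (dead,v1)
Op 10: gossip N0<->N3 -> N0.N0=(suspect,v1) N0.N1=(alive,v0) N0.N2=(dead,v1) N0.N3=(dead,v1) | N3.N0=(suspect,v1) N3.N1=(alive,v0) N3.N2=(dead,v1) N3.N3=(dead,v1)

Answer: suspect 1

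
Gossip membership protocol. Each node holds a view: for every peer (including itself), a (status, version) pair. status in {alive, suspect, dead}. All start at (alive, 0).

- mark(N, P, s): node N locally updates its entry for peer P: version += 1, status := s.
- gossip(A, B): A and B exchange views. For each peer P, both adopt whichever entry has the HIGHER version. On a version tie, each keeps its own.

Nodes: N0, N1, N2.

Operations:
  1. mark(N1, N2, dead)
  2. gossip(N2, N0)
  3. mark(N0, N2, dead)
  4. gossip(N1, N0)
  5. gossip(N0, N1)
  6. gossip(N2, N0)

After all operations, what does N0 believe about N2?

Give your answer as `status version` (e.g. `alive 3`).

Op 1: N1 marks N2=dead -> (dead,v1)
Op 2: gossip N2<->N0 -> N2.N0=(alive,v0) N2.N1=(alive,v0) N2.N2=(alive,v0) | N0.N0=(alive,v0) N0.N1=(alive,v0) N0.N2=(alive,v0)
Op 3: N0 marks N2=dead -> (dead,v1)
Op 4: gossip N1<->N0 -> N1.N0=(alive,v0) N1.N1=(alive,v0) N1.N2=(dead,v1) | N0.N0=(alive,v0) N0.N1=(alive,v0) N0.N2=(dead,v1)
Op 5: gossip N0<->N1 -> N0.N0=(alive,v0) N0.N1=(alive,v0) N0.N2=(dead,v1) | N1.N0=(alive,v0) N1.N1=(alive,v0) N1.N2=(dead,v1)
Op 6: gossip N2<->N0 -> N2.N0=(alive,v0) N2.N1=(alive,v0) N2.N2=(dead,v1) | N0.N0=(alive,v0) N0.N1=(alive,v0) N0.N2=(dead,v1)

Answer: dead 1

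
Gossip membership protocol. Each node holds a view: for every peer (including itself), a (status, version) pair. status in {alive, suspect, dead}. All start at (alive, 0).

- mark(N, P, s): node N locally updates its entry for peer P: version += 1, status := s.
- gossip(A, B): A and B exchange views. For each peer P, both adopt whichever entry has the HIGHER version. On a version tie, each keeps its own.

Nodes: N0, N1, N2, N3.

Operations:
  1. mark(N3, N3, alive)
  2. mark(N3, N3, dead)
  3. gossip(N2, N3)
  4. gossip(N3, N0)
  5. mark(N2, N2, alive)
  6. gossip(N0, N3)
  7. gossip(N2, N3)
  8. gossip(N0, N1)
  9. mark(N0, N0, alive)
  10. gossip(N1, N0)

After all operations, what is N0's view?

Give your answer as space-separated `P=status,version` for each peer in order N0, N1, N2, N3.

Op 1: N3 marks N3=alive -> (alive,v1)
Op 2: N3 marks N3=dead -> (dead,v2)
Op 3: gossip N2<->N3 -> N2.N0=(alive,v0) N2.N1=(alive,v0) N2.N2=(alive,v0) N2.N3=(dead,v2) | N3.N0=(alive,v0) N3.N1=(alive,v0) N3.N2=(alive,v0) N3.N3=(dead,v2)
Op 4: gossip N3<->N0 -> N3.N0=(alive,v0) N3.N1=(alive,v0) N3.N2=(alive,v0) N3.N3=(dead,v2) | N0.N0=(alive,v0) N0.N1=(alive,v0) N0.N2=(alive,v0) N0.N3=(dead,v2)
Op 5: N2 marks N2=alive -> (alive,v1)
Op 6: gossip N0<->N3 -> N0.N0=(alive,v0) N0.N1=(alive,v0) N0.N2=(alive,v0) N0.N3=(dead,v2) | N3.N0=(alive,v0) N3.N1=(alive,v0) N3.N2=(alive,v0) N3.N3=(dead,v2)
Op 7: gossip N2<->N3 -> N2.N0=(alive,v0) N2.N1=(alive,v0) N2.N2=(alive,v1) N2.N3=(dead,v2) | N3.N0=(alive,v0) N3.N1=(alive,v0) N3.N2=(alive,v1) N3.N3=(dead,v2)
Op 8: gossip N0<->N1 -> N0.N0=(alive,v0) N0.N1=(alive,v0) N0.N2=(alive,v0) N0.N3=(dead,v2) | N1.N0=(alive,v0) N1.N1=(alive,v0) N1.N2=(alive,v0) N1.N3=(dead,v2)
Op 9: N0 marks N0=alive -> (alive,v1)
Op 10: gossip N1<->N0 -> N1.N0=(alive,v1) N1.N1=(alive,v0) N1.N2=(alive,v0) N1.N3=(dead,v2) | N0.N0=(alive,v1) N0.N1=(alive,v0) N0.N2=(alive,v0) N0.N3=(dead,v2)

Answer: N0=alive,1 N1=alive,0 N2=alive,0 N3=dead,2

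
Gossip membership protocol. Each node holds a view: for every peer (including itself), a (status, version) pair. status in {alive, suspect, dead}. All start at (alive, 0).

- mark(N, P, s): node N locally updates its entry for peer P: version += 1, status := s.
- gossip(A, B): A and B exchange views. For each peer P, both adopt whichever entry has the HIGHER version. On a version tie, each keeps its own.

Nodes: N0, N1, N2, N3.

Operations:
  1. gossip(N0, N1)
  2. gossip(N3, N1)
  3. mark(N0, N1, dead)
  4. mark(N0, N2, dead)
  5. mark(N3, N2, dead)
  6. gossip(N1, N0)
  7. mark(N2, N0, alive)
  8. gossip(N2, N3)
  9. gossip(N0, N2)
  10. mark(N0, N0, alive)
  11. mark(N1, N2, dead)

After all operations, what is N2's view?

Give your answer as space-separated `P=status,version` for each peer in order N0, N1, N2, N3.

Answer: N0=alive,1 N1=dead,1 N2=dead,1 N3=alive,0

Derivation:
Op 1: gossip N0<->N1 -> N0.N0=(alive,v0) N0.N1=(alive,v0) N0.N2=(alive,v0) N0.N3=(alive,v0) | N1.N0=(alive,v0) N1.N1=(alive,v0) N1.N2=(alive,v0) N1.N3=(alive,v0)
Op 2: gossip N3<->N1 -> N3.N0=(alive,v0) N3.N1=(alive,v0) N3.N2=(alive,v0) N3.N3=(alive,v0) | N1.N0=(alive,v0) N1.N1=(alive,v0) N1.N2=(alive,v0) N1.N3=(alive,v0)
Op 3: N0 marks N1=dead -> (dead,v1)
Op 4: N0 marks N2=dead -> (dead,v1)
Op 5: N3 marks N2=dead -> (dead,v1)
Op 6: gossip N1<->N0 -> N1.N0=(alive,v0) N1.N1=(dead,v1) N1.N2=(dead,v1) N1.N3=(alive,v0) | N0.N0=(alive,v0) N0.N1=(dead,v1) N0.N2=(dead,v1) N0.N3=(alive,v0)
Op 7: N2 marks N0=alive -> (alive,v1)
Op 8: gossip N2<->N3 -> N2.N0=(alive,v1) N2.N1=(alive,v0) N2.N2=(dead,v1) N2.N3=(alive,v0) | N3.N0=(alive,v1) N3.N1=(alive,v0) N3.N2=(dead,v1) N3.N3=(alive,v0)
Op 9: gossip N0<->N2 -> N0.N0=(alive,v1) N0.N1=(dead,v1) N0.N2=(dead,v1) N0.N3=(alive,v0) | N2.N0=(alive,v1) N2.N1=(dead,v1) N2.N2=(dead,v1) N2.N3=(alive,v0)
Op 10: N0 marks N0=alive -> (alive,v2)
Op 11: N1 marks N2=dead -> (dead,v2)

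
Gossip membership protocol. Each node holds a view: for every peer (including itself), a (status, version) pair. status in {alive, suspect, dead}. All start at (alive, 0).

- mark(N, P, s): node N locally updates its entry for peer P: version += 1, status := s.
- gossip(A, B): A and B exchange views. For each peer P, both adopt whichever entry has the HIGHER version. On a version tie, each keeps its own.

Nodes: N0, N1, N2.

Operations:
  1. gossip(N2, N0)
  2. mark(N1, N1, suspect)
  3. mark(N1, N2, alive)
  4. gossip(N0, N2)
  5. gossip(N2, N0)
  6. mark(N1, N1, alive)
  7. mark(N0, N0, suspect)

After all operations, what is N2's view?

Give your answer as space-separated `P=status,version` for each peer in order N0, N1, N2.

Op 1: gossip N2<->N0 -> N2.N0=(alive,v0) N2.N1=(alive,v0) N2.N2=(alive,v0) | N0.N0=(alive,v0) N0.N1=(alive,v0) N0.N2=(alive,v0)
Op 2: N1 marks N1=suspect -> (suspect,v1)
Op 3: N1 marks N2=alive -> (alive,v1)
Op 4: gossip N0<->N2 -> N0.N0=(alive,v0) N0.N1=(alive,v0) N0.N2=(alive,v0) | N2.N0=(alive,v0) N2.N1=(alive,v0) N2.N2=(alive,v0)
Op 5: gossip N2<->N0 -> N2.N0=(alive,v0) N2.N1=(alive,v0) N2.N2=(alive,v0) | N0.N0=(alive,v0) N0.N1=(alive,v0) N0.N2=(alive,v0)
Op 6: N1 marks N1=alive -> (alive,v2)
Op 7: N0 marks N0=suspect -> (suspect,v1)

Answer: N0=alive,0 N1=alive,0 N2=alive,0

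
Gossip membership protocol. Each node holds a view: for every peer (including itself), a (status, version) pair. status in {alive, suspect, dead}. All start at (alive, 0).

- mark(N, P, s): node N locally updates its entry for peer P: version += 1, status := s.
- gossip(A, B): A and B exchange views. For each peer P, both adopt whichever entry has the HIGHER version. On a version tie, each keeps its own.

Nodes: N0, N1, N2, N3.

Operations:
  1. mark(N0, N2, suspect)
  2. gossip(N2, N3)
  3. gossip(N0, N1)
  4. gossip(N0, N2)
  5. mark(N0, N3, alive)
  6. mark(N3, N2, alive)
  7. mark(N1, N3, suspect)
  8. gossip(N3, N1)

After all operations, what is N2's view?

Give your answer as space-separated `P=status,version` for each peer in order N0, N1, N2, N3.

Op 1: N0 marks N2=suspect -> (suspect,v1)
Op 2: gossip N2<->N3 -> N2.N0=(alive,v0) N2.N1=(alive,v0) N2.N2=(alive,v0) N2.N3=(alive,v0) | N3.N0=(alive,v0) N3.N1=(alive,v0) N3.N2=(alive,v0) N3.N3=(alive,v0)
Op 3: gossip N0<->N1 -> N0.N0=(alive,v0) N0.N1=(alive,v0) N0.N2=(suspect,v1) N0.N3=(alive,v0) | N1.N0=(alive,v0) N1.N1=(alive,v0) N1.N2=(suspect,v1) N1.N3=(alive,v0)
Op 4: gossip N0<->N2 -> N0.N0=(alive,v0) N0.N1=(alive,v0) N0.N2=(suspect,v1) N0.N3=(alive,v0) | N2.N0=(alive,v0) N2.N1=(alive,v0) N2.N2=(suspect,v1) N2.N3=(alive,v0)
Op 5: N0 marks N3=alive -> (alive,v1)
Op 6: N3 marks N2=alive -> (alive,v1)
Op 7: N1 marks N3=suspect -> (suspect,v1)
Op 8: gossip N3<->N1 -> N3.N0=(alive,v0) N3.N1=(alive,v0) N3.N2=(alive,v1) N3.N3=(suspect,v1) | N1.N0=(alive,v0) N1.N1=(alive,v0) N1.N2=(suspect,v1) N1.N3=(suspect,v1)

Answer: N0=alive,0 N1=alive,0 N2=suspect,1 N3=alive,0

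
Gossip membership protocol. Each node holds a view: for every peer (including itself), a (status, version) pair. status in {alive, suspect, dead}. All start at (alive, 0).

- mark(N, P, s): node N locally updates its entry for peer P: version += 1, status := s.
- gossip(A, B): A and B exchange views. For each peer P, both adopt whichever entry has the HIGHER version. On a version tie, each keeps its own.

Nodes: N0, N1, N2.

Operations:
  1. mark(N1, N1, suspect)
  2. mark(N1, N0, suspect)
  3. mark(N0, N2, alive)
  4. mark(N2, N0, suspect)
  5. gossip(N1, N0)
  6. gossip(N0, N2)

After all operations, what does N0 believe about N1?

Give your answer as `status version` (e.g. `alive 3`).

Op 1: N1 marks N1=suspect -> (suspect,v1)
Op 2: N1 marks N0=suspect -> (suspect,v1)
Op 3: N0 marks N2=alive -> (alive,v1)
Op 4: N2 marks N0=suspect -> (suspect,v1)
Op 5: gossip N1<->N0 -> N1.N0=(suspect,v1) N1.N1=(suspect,v1) N1.N2=(alive,v1) | N0.N0=(suspect,v1) N0.N1=(suspect,v1) N0.N2=(alive,v1)
Op 6: gossip N0<->N2 -> N0.N0=(suspect,v1) N0.N1=(suspect,v1) N0.N2=(alive,v1) | N2.N0=(suspect,v1) N2.N1=(suspect,v1) N2.N2=(alive,v1)

Answer: suspect 1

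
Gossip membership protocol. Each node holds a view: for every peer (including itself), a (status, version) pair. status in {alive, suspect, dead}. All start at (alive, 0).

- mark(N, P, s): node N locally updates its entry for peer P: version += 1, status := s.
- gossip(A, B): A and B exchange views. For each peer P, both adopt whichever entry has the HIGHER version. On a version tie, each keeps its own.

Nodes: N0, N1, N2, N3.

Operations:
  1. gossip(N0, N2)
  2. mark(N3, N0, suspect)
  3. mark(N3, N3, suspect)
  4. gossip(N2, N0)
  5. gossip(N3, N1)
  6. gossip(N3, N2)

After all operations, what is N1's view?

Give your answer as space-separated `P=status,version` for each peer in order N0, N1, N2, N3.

Answer: N0=suspect,1 N1=alive,0 N2=alive,0 N3=suspect,1

Derivation:
Op 1: gossip N0<->N2 -> N0.N0=(alive,v0) N0.N1=(alive,v0) N0.N2=(alive,v0) N0.N3=(alive,v0) | N2.N0=(alive,v0) N2.N1=(alive,v0) N2.N2=(alive,v0) N2.N3=(alive,v0)
Op 2: N3 marks N0=suspect -> (suspect,v1)
Op 3: N3 marks N3=suspect -> (suspect,v1)
Op 4: gossip N2<->N0 -> N2.N0=(alive,v0) N2.N1=(alive,v0) N2.N2=(alive,v0) N2.N3=(alive,v0) | N0.N0=(alive,v0) N0.N1=(alive,v0) N0.N2=(alive,v0) N0.N3=(alive,v0)
Op 5: gossip N3<->N1 -> N3.N0=(suspect,v1) N3.N1=(alive,v0) N3.N2=(alive,v0) N3.N3=(suspect,v1) | N1.N0=(suspect,v1) N1.N1=(alive,v0) N1.N2=(alive,v0) N1.N3=(suspect,v1)
Op 6: gossip N3<->N2 -> N3.N0=(suspect,v1) N3.N1=(alive,v0) N3.N2=(alive,v0) N3.N3=(suspect,v1) | N2.N0=(suspect,v1) N2.N1=(alive,v0) N2.N2=(alive,v0) N2.N3=(suspect,v1)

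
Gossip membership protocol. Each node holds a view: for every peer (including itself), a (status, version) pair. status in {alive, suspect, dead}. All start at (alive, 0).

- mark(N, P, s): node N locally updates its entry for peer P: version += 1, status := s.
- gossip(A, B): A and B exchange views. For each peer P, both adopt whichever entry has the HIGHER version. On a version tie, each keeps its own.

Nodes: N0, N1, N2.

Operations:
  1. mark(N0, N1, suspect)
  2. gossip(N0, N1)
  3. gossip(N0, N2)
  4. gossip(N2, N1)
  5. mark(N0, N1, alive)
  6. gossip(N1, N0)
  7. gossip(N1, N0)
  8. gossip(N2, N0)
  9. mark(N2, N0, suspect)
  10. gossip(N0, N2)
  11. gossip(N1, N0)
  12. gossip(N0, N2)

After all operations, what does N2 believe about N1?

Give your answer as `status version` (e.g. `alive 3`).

Answer: alive 2

Derivation:
Op 1: N0 marks N1=suspect -> (suspect,v1)
Op 2: gossip N0<->N1 -> N0.N0=(alive,v0) N0.N1=(suspect,v1) N0.N2=(alive,v0) | N1.N0=(alive,v0) N1.N1=(suspect,v1) N1.N2=(alive,v0)
Op 3: gossip N0<->N2 -> N0.N0=(alive,v0) N0.N1=(suspect,v1) N0.N2=(alive,v0) | N2.N0=(alive,v0) N2.N1=(suspect,v1) N2.N2=(alive,v0)
Op 4: gossip N2<->N1 -> N2.N0=(alive,v0) N2.N1=(suspect,v1) N2.N2=(alive,v0) | N1.N0=(alive,v0) N1.N1=(suspect,v1) N1.N2=(alive,v0)
Op 5: N0 marks N1=alive -> (alive,v2)
Op 6: gossip N1<->N0 -> N1.N0=(alive,v0) N1.N1=(alive,v2) N1.N2=(alive,v0) | N0.N0=(alive,v0) N0.N1=(alive,v2) N0.N2=(alive,v0)
Op 7: gossip N1<->N0 -> N1.N0=(alive,v0) N1.N1=(alive,v2) N1.N2=(alive,v0) | N0.N0=(alive,v0) N0.N1=(alive,v2) N0.N2=(alive,v0)
Op 8: gossip N2<->N0 -> N2.N0=(alive,v0) N2.N1=(alive,v2) N2.N2=(alive,v0) | N0.N0=(alive,v0) N0.N1=(alive,v2) N0.N2=(alive,v0)
Op 9: N2 marks N0=suspect -> (suspect,v1)
Op 10: gossip N0<->N2 -> N0.N0=(suspect,v1) N0.N1=(alive,v2) N0.N2=(alive,v0) | N2.N0=(suspect,v1) N2.N1=(alive,v2) N2.N2=(alive,v0)
Op 11: gossip N1<->N0 -> N1.N0=(suspect,v1) N1.N1=(alive,v2) N1.N2=(alive,v0) | N0.N0=(suspect,v1) N0.N1=(alive,v2) N0.N2=(alive,v0)
Op 12: gossip N0<->N2 -> N0.N0=(suspect,v1) N0.N1=(alive,v2) N0.N2=(alive,v0) | N2.N0=(suspect,v1) N2.N1=(alive,v2) N2.N2=(alive,v0)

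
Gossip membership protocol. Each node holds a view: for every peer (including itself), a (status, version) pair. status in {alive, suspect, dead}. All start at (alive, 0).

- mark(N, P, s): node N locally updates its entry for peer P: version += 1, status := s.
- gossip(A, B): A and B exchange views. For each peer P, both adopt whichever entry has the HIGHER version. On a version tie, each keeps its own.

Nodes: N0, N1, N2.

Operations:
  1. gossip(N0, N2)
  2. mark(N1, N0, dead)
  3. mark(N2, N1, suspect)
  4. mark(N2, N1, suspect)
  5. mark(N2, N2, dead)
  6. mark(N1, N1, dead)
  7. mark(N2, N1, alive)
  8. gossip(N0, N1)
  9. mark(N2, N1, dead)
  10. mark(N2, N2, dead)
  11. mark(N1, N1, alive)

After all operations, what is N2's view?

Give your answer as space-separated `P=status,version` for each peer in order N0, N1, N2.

Answer: N0=alive,0 N1=dead,4 N2=dead,2

Derivation:
Op 1: gossip N0<->N2 -> N0.N0=(alive,v0) N0.N1=(alive,v0) N0.N2=(alive,v0) | N2.N0=(alive,v0) N2.N1=(alive,v0) N2.N2=(alive,v0)
Op 2: N1 marks N0=dead -> (dead,v1)
Op 3: N2 marks N1=suspect -> (suspect,v1)
Op 4: N2 marks N1=suspect -> (suspect,v2)
Op 5: N2 marks N2=dead -> (dead,v1)
Op 6: N1 marks N1=dead -> (dead,v1)
Op 7: N2 marks N1=alive -> (alive,v3)
Op 8: gossip N0<->N1 -> N0.N0=(dead,v1) N0.N1=(dead,v1) N0.N2=(alive,v0) | N1.N0=(dead,v1) N1.N1=(dead,v1) N1.N2=(alive,v0)
Op 9: N2 marks N1=dead -> (dead,v4)
Op 10: N2 marks N2=dead -> (dead,v2)
Op 11: N1 marks N1=alive -> (alive,v2)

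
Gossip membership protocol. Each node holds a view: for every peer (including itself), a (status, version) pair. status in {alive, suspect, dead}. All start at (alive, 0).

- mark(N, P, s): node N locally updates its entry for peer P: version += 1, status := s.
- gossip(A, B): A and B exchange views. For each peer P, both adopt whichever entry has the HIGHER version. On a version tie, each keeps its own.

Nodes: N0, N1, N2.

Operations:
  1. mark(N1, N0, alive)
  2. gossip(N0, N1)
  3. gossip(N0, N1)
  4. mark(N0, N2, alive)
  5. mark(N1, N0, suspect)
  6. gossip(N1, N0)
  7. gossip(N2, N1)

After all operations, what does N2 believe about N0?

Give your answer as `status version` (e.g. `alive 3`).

Answer: suspect 2

Derivation:
Op 1: N1 marks N0=alive -> (alive,v1)
Op 2: gossip N0<->N1 -> N0.N0=(alive,v1) N0.N1=(alive,v0) N0.N2=(alive,v0) | N1.N0=(alive,v1) N1.N1=(alive,v0) N1.N2=(alive,v0)
Op 3: gossip N0<->N1 -> N0.N0=(alive,v1) N0.N1=(alive,v0) N0.N2=(alive,v0) | N1.N0=(alive,v1) N1.N1=(alive,v0) N1.N2=(alive,v0)
Op 4: N0 marks N2=alive -> (alive,v1)
Op 5: N1 marks N0=suspect -> (suspect,v2)
Op 6: gossip N1<->N0 -> N1.N0=(suspect,v2) N1.N1=(alive,v0) N1.N2=(alive,v1) | N0.N0=(suspect,v2) N0.N1=(alive,v0) N0.N2=(alive,v1)
Op 7: gossip N2<->N1 -> N2.N0=(suspect,v2) N2.N1=(alive,v0) N2.N2=(alive,v1) | N1.N0=(suspect,v2) N1.N1=(alive,v0) N1.N2=(alive,v1)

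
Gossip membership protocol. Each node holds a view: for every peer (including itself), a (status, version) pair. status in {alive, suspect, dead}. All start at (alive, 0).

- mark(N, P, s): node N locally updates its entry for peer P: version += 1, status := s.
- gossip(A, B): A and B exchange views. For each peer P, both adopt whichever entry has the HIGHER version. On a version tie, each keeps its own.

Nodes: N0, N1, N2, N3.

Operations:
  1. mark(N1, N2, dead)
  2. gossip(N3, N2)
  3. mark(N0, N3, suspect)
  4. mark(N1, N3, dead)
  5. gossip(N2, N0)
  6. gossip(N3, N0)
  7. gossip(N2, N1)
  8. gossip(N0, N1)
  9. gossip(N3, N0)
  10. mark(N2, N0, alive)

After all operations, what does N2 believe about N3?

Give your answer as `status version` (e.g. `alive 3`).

Answer: suspect 1

Derivation:
Op 1: N1 marks N2=dead -> (dead,v1)
Op 2: gossip N3<->N2 -> N3.N0=(alive,v0) N3.N1=(alive,v0) N3.N2=(alive,v0) N3.N3=(alive,v0) | N2.N0=(alive,v0) N2.N1=(alive,v0) N2.N2=(alive,v0) N2.N3=(alive,v0)
Op 3: N0 marks N3=suspect -> (suspect,v1)
Op 4: N1 marks N3=dead -> (dead,v1)
Op 5: gossip N2<->N0 -> N2.N0=(alive,v0) N2.N1=(alive,v0) N2.N2=(alive,v0) N2.N3=(suspect,v1) | N0.N0=(alive,v0) N0.N1=(alive,v0) N0.N2=(alive,v0) N0.N3=(suspect,v1)
Op 6: gossip N3<->N0 -> N3.N0=(alive,v0) N3.N1=(alive,v0) N3.N2=(alive,v0) N3.N3=(suspect,v1) | N0.N0=(alive,v0) N0.N1=(alive,v0) N0.N2=(alive,v0) N0.N3=(suspect,v1)
Op 7: gossip N2<->N1 -> N2.N0=(alive,v0) N2.N1=(alive,v0) N2.N2=(dead,v1) N2.N3=(suspect,v1) | N1.N0=(alive,v0) N1.N1=(alive,v0) N1.N2=(dead,v1) N1.N3=(dead,v1)
Op 8: gossip N0<->N1 -> N0.N0=(alive,v0) N0.N1=(alive,v0) N0.N2=(dead,v1) N0.N3=(suspect,v1) | N1.N0=(alive,v0) N1.N1=(alive,v0) N1.N2=(dead,v1) N1.N3=(dead,v1)
Op 9: gossip N3<->N0 -> N3.N0=(alive,v0) N3.N1=(alive,v0) N3.N2=(dead,v1) N3.N3=(suspect,v1) | N0.N0=(alive,v0) N0.N1=(alive,v0) N0.N2=(dead,v1) N0.N3=(suspect,v1)
Op 10: N2 marks N0=alive -> (alive,v1)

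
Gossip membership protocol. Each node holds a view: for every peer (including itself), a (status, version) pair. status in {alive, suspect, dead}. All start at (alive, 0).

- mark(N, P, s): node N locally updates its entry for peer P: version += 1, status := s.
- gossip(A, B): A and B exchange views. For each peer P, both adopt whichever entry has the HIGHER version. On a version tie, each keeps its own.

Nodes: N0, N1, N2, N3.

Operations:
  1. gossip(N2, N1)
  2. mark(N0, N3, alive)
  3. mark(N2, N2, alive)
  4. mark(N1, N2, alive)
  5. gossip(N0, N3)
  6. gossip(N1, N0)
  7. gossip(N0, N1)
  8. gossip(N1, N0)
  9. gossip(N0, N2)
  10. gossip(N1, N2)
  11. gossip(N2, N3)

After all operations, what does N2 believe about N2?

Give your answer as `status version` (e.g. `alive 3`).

Answer: alive 1

Derivation:
Op 1: gossip N2<->N1 -> N2.N0=(alive,v0) N2.N1=(alive,v0) N2.N2=(alive,v0) N2.N3=(alive,v0) | N1.N0=(alive,v0) N1.N1=(alive,v0) N1.N2=(alive,v0) N1.N3=(alive,v0)
Op 2: N0 marks N3=alive -> (alive,v1)
Op 3: N2 marks N2=alive -> (alive,v1)
Op 4: N1 marks N2=alive -> (alive,v1)
Op 5: gossip N0<->N3 -> N0.N0=(alive,v0) N0.N1=(alive,v0) N0.N2=(alive,v0) N0.N3=(alive,v1) | N3.N0=(alive,v0) N3.N1=(alive,v0) N3.N2=(alive,v0) N3.N3=(alive,v1)
Op 6: gossip N1<->N0 -> N1.N0=(alive,v0) N1.N1=(alive,v0) N1.N2=(alive,v1) N1.N3=(alive,v1) | N0.N0=(alive,v0) N0.N1=(alive,v0) N0.N2=(alive,v1) N0.N3=(alive,v1)
Op 7: gossip N0<->N1 -> N0.N0=(alive,v0) N0.N1=(alive,v0) N0.N2=(alive,v1) N0.N3=(alive,v1) | N1.N0=(alive,v0) N1.N1=(alive,v0) N1.N2=(alive,v1) N1.N3=(alive,v1)
Op 8: gossip N1<->N0 -> N1.N0=(alive,v0) N1.N1=(alive,v0) N1.N2=(alive,v1) N1.N3=(alive,v1) | N0.N0=(alive,v0) N0.N1=(alive,v0) N0.N2=(alive,v1) N0.N3=(alive,v1)
Op 9: gossip N0<->N2 -> N0.N0=(alive,v0) N0.N1=(alive,v0) N0.N2=(alive,v1) N0.N3=(alive,v1) | N2.N0=(alive,v0) N2.N1=(alive,v0) N2.N2=(alive,v1) N2.N3=(alive,v1)
Op 10: gossip N1<->N2 -> N1.N0=(alive,v0) N1.N1=(alive,v0) N1.N2=(alive,v1) N1.N3=(alive,v1) | N2.N0=(alive,v0) N2.N1=(alive,v0) N2.N2=(alive,v1) N2.N3=(alive,v1)
Op 11: gossip N2<->N3 -> N2.N0=(alive,v0) N2.N1=(alive,v0) N2.N2=(alive,v1) N2.N3=(alive,v1) | N3.N0=(alive,v0) N3.N1=(alive,v0) N3.N2=(alive,v1) N3.N3=(alive,v1)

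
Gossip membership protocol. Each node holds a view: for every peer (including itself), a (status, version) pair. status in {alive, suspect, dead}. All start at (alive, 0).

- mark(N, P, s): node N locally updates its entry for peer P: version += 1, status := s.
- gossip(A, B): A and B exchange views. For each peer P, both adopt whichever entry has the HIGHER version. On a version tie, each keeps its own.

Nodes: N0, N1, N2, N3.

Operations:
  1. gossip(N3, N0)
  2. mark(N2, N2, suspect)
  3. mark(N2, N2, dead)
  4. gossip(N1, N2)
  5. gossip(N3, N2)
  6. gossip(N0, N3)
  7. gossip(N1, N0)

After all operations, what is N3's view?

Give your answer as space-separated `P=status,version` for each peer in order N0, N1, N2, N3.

Op 1: gossip N3<->N0 -> N3.N0=(alive,v0) N3.N1=(alive,v0) N3.N2=(alive,v0) N3.N3=(alive,v0) | N0.N0=(alive,v0) N0.N1=(alive,v0) N0.N2=(alive,v0) N0.N3=(alive,v0)
Op 2: N2 marks N2=suspect -> (suspect,v1)
Op 3: N2 marks N2=dead -> (dead,v2)
Op 4: gossip N1<->N2 -> N1.N0=(alive,v0) N1.N1=(alive,v0) N1.N2=(dead,v2) N1.N3=(alive,v0) | N2.N0=(alive,v0) N2.N1=(alive,v0) N2.N2=(dead,v2) N2.N3=(alive,v0)
Op 5: gossip N3<->N2 -> N3.N0=(alive,v0) N3.N1=(alive,v0) N3.N2=(dead,v2) N3.N3=(alive,v0) | N2.N0=(alive,v0) N2.N1=(alive,v0) N2.N2=(dead,v2) N2.N3=(alive,v0)
Op 6: gossip N0<->N3 -> N0.N0=(alive,v0) N0.N1=(alive,v0) N0.N2=(dead,v2) N0.N3=(alive,v0) | N3.N0=(alive,v0) N3.N1=(alive,v0) N3.N2=(dead,v2) N3.N3=(alive,v0)
Op 7: gossip N1<->N0 -> N1.N0=(alive,v0) N1.N1=(alive,v0) N1.N2=(dead,v2) N1.N3=(alive,v0) | N0.N0=(alive,v0) N0.N1=(alive,v0) N0.N2=(dead,v2) N0.N3=(alive,v0)

Answer: N0=alive,0 N1=alive,0 N2=dead,2 N3=alive,0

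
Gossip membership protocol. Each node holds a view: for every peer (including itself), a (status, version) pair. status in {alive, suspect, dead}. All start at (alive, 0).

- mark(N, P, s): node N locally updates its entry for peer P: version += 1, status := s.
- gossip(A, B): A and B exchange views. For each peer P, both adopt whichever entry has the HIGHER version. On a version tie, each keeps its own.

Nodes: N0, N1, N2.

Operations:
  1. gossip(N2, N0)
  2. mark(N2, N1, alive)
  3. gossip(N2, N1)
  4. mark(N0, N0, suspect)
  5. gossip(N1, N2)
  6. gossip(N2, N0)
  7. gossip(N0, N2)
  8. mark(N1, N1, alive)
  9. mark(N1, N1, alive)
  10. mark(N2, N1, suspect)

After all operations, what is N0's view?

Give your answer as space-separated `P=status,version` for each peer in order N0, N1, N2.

Answer: N0=suspect,1 N1=alive,1 N2=alive,0

Derivation:
Op 1: gossip N2<->N0 -> N2.N0=(alive,v0) N2.N1=(alive,v0) N2.N2=(alive,v0) | N0.N0=(alive,v0) N0.N1=(alive,v0) N0.N2=(alive,v0)
Op 2: N2 marks N1=alive -> (alive,v1)
Op 3: gossip N2<->N1 -> N2.N0=(alive,v0) N2.N1=(alive,v1) N2.N2=(alive,v0) | N1.N0=(alive,v0) N1.N1=(alive,v1) N1.N2=(alive,v0)
Op 4: N0 marks N0=suspect -> (suspect,v1)
Op 5: gossip N1<->N2 -> N1.N0=(alive,v0) N1.N1=(alive,v1) N1.N2=(alive,v0) | N2.N0=(alive,v0) N2.N1=(alive,v1) N2.N2=(alive,v0)
Op 6: gossip N2<->N0 -> N2.N0=(suspect,v1) N2.N1=(alive,v1) N2.N2=(alive,v0) | N0.N0=(suspect,v1) N0.N1=(alive,v1) N0.N2=(alive,v0)
Op 7: gossip N0<->N2 -> N0.N0=(suspect,v1) N0.N1=(alive,v1) N0.N2=(alive,v0) | N2.N0=(suspect,v1) N2.N1=(alive,v1) N2.N2=(alive,v0)
Op 8: N1 marks N1=alive -> (alive,v2)
Op 9: N1 marks N1=alive -> (alive,v3)
Op 10: N2 marks N1=suspect -> (suspect,v2)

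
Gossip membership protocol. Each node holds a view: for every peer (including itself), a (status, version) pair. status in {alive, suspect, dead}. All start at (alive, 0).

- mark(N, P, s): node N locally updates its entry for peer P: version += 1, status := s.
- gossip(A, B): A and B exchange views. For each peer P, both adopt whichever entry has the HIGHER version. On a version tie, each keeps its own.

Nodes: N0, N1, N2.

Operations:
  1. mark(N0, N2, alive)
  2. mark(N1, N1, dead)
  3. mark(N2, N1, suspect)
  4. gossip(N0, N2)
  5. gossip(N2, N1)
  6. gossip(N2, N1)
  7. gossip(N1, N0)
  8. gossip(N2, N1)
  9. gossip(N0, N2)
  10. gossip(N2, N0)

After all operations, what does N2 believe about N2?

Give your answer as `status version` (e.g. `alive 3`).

Answer: alive 1

Derivation:
Op 1: N0 marks N2=alive -> (alive,v1)
Op 2: N1 marks N1=dead -> (dead,v1)
Op 3: N2 marks N1=suspect -> (suspect,v1)
Op 4: gossip N0<->N2 -> N0.N0=(alive,v0) N0.N1=(suspect,v1) N0.N2=(alive,v1) | N2.N0=(alive,v0) N2.N1=(suspect,v1) N2.N2=(alive,v1)
Op 5: gossip N2<->N1 -> N2.N0=(alive,v0) N2.N1=(suspect,v1) N2.N2=(alive,v1) | N1.N0=(alive,v0) N1.N1=(dead,v1) N1.N2=(alive,v1)
Op 6: gossip N2<->N1 -> N2.N0=(alive,v0) N2.N1=(suspect,v1) N2.N2=(alive,v1) | N1.N0=(alive,v0) N1.N1=(dead,v1) N1.N2=(alive,v1)
Op 7: gossip N1<->N0 -> N1.N0=(alive,v0) N1.N1=(dead,v1) N1.N2=(alive,v1) | N0.N0=(alive,v0) N0.N1=(suspect,v1) N0.N2=(alive,v1)
Op 8: gossip N2<->N1 -> N2.N0=(alive,v0) N2.N1=(suspect,v1) N2.N2=(alive,v1) | N1.N0=(alive,v0) N1.N1=(dead,v1) N1.N2=(alive,v1)
Op 9: gossip N0<->N2 -> N0.N0=(alive,v0) N0.N1=(suspect,v1) N0.N2=(alive,v1) | N2.N0=(alive,v0) N2.N1=(suspect,v1) N2.N2=(alive,v1)
Op 10: gossip N2<->N0 -> N2.N0=(alive,v0) N2.N1=(suspect,v1) N2.N2=(alive,v1) | N0.N0=(alive,v0) N0.N1=(suspect,v1) N0.N2=(alive,v1)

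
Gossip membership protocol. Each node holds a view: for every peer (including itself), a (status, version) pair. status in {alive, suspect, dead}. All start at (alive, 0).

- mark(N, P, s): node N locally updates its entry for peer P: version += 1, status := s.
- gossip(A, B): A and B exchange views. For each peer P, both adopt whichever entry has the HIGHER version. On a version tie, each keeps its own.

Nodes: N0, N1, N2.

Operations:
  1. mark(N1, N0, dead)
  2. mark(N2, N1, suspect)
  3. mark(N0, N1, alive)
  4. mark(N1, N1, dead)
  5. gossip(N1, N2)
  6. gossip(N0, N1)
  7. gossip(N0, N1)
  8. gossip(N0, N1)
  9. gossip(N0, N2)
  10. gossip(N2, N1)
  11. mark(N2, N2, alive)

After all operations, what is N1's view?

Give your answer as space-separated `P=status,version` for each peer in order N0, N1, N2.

Op 1: N1 marks N0=dead -> (dead,v1)
Op 2: N2 marks N1=suspect -> (suspect,v1)
Op 3: N0 marks N1=alive -> (alive,v1)
Op 4: N1 marks N1=dead -> (dead,v1)
Op 5: gossip N1<->N2 -> N1.N0=(dead,v1) N1.N1=(dead,v1) N1.N2=(alive,v0) | N2.N0=(dead,v1) N2.N1=(suspect,v1) N2.N2=(alive,v0)
Op 6: gossip N0<->N1 -> N0.N0=(dead,v1) N0.N1=(alive,v1) N0.N2=(alive,v0) | N1.N0=(dead,v1) N1.N1=(dead,v1) N1.N2=(alive,v0)
Op 7: gossip N0<->N1 -> N0.N0=(dead,v1) N0.N1=(alive,v1) N0.N2=(alive,v0) | N1.N0=(dead,v1) N1.N1=(dead,v1) N1.N2=(alive,v0)
Op 8: gossip N0<->N1 -> N0.N0=(dead,v1) N0.N1=(alive,v1) N0.N2=(alive,v0) | N1.N0=(dead,v1) N1.N1=(dead,v1) N1.N2=(alive,v0)
Op 9: gossip N0<->N2 -> N0.N0=(dead,v1) N0.N1=(alive,v1) N0.N2=(alive,v0) | N2.N0=(dead,v1) N2.N1=(suspect,v1) N2.N2=(alive,v0)
Op 10: gossip N2<->N1 -> N2.N0=(dead,v1) N2.N1=(suspect,v1) N2.N2=(alive,v0) | N1.N0=(dead,v1) N1.N1=(dead,v1) N1.N2=(alive,v0)
Op 11: N2 marks N2=alive -> (alive,v1)

Answer: N0=dead,1 N1=dead,1 N2=alive,0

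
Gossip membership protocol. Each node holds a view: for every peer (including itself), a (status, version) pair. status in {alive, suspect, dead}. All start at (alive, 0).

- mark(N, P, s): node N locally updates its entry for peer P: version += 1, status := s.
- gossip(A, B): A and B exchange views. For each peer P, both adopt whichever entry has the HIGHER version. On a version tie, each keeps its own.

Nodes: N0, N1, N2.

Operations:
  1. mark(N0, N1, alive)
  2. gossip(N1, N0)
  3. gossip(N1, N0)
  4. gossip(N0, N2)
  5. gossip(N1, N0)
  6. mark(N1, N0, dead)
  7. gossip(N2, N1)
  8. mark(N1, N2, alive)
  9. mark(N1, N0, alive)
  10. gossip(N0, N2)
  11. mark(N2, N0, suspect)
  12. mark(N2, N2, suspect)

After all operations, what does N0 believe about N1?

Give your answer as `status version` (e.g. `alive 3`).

Op 1: N0 marks N1=alive -> (alive,v1)
Op 2: gossip N1<->N0 -> N1.N0=(alive,v0) N1.N1=(alive,v1) N1.N2=(alive,v0) | N0.N0=(alive,v0) N0.N1=(alive,v1) N0.N2=(alive,v0)
Op 3: gossip N1<->N0 -> N1.N0=(alive,v0) N1.N1=(alive,v1) N1.N2=(alive,v0) | N0.N0=(alive,v0) N0.N1=(alive,v1) N0.N2=(alive,v0)
Op 4: gossip N0<->N2 -> N0.N0=(alive,v0) N0.N1=(alive,v1) N0.N2=(alive,v0) | N2.N0=(alive,v0) N2.N1=(alive,v1) N2.N2=(alive,v0)
Op 5: gossip N1<->N0 -> N1.N0=(alive,v0) N1.N1=(alive,v1) N1.N2=(alive,v0) | N0.N0=(alive,v0) N0.N1=(alive,v1) N0.N2=(alive,v0)
Op 6: N1 marks N0=dead -> (dead,v1)
Op 7: gossip N2<->N1 -> N2.N0=(dead,v1) N2.N1=(alive,v1) N2.N2=(alive,v0) | N1.N0=(dead,v1) N1.N1=(alive,v1) N1.N2=(alive,v0)
Op 8: N1 marks N2=alive -> (alive,v1)
Op 9: N1 marks N0=alive -> (alive,v2)
Op 10: gossip N0<->N2 -> N0.N0=(dead,v1) N0.N1=(alive,v1) N0.N2=(alive,v0) | N2.N0=(dead,v1) N2.N1=(alive,v1) N2.N2=(alive,v0)
Op 11: N2 marks N0=suspect -> (suspect,v2)
Op 12: N2 marks N2=suspect -> (suspect,v1)

Answer: alive 1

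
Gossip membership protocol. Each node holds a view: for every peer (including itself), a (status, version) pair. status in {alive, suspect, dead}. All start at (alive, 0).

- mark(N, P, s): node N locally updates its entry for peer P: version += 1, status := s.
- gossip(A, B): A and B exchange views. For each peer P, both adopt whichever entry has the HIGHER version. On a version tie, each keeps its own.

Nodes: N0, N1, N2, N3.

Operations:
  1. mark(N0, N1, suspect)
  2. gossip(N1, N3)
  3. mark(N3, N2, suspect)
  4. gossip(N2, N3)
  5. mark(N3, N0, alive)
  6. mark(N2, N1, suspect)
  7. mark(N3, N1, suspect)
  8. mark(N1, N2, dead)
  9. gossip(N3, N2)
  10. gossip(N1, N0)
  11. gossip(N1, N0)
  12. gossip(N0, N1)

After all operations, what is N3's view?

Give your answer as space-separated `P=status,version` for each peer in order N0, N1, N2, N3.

Answer: N0=alive,1 N1=suspect,1 N2=suspect,1 N3=alive,0

Derivation:
Op 1: N0 marks N1=suspect -> (suspect,v1)
Op 2: gossip N1<->N3 -> N1.N0=(alive,v0) N1.N1=(alive,v0) N1.N2=(alive,v0) N1.N3=(alive,v0) | N3.N0=(alive,v0) N3.N1=(alive,v0) N3.N2=(alive,v0) N3.N3=(alive,v0)
Op 3: N3 marks N2=suspect -> (suspect,v1)
Op 4: gossip N2<->N3 -> N2.N0=(alive,v0) N2.N1=(alive,v0) N2.N2=(suspect,v1) N2.N3=(alive,v0) | N3.N0=(alive,v0) N3.N1=(alive,v0) N3.N2=(suspect,v1) N3.N3=(alive,v0)
Op 5: N3 marks N0=alive -> (alive,v1)
Op 6: N2 marks N1=suspect -> (suspect,v1)
Op 7: N3 marks N1=suspect -> (suspect,v1)
Op 8: N1 marks N2=dead -> (dead,v1)
Op 9: gossip N3<->N2 -> N3.N0=(alive,v1) N3.N1=(suspect,v1) N3.N2=(suspect,v1) N3.N3=(alive,v0) | N2.N0=(alive,v1) N2.N1=(suspect,v1) N2.N2=(suspect,v1) N2.N3=(alive,v0)
Op 10: gossip N1<->N0 -> N1.N0=(alive,v0) N1.N1=(suspect,v1) N1.N2=(dead,v1) N1.N3=(alive,v0) | N0.N0=(alive,v0) N0.N1=(suspect,v1) N0.N2=(dead,v1) N0.N3=(alive,v0)
Op 11: gossip N1<->N0 -> N1.N0=(alive,v0) N1.N1=(suspect,v1) N1.N2=(dead,v1) N1.N3=(alive,v0) | N0.N0=(alive,v0) N0.N1=(suspect,v1) N0.N2=(dead,v1) N0.N3=(alive,v0)
Op 12: gossip N0<->N1 -> N0.N0=(alive,v0) N0.N1=(suspect,v1) N0.N2=(dead,v1) N0.N3=(alive,v0) | N1.N0=(alive,v0) N1.N1=(suspect,v1) N1.N2=(dead,v1) N1.N3=(alive,v0)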